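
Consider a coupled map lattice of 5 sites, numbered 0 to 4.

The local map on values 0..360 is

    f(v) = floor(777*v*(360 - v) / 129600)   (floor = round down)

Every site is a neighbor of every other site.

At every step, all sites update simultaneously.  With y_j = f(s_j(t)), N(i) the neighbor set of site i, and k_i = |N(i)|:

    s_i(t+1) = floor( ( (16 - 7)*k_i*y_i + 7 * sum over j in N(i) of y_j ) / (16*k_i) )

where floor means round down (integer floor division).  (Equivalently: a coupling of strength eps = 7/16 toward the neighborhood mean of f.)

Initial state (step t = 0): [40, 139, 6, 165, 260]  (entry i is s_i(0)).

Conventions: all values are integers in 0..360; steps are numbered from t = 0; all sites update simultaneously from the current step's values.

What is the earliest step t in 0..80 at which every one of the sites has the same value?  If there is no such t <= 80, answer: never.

Simulating step by step:
t=0: [40, 139, 6, 165, 260]  (not all equal)
t=1: [102, 151, 73, 154, 137]  (not all equal)
t=2: [163, 177, 148, 178, 175]  (not all equal)
t=3: [192, 193, 190, 193, 193]  (not all equal)
t=4: [193, 193, 193, 193, 193]  (all equal)

Answer: 4
Key observation: Synchronization is absorbing here: once all sites are equal they stay equal, and step 4 is the first all-equal step.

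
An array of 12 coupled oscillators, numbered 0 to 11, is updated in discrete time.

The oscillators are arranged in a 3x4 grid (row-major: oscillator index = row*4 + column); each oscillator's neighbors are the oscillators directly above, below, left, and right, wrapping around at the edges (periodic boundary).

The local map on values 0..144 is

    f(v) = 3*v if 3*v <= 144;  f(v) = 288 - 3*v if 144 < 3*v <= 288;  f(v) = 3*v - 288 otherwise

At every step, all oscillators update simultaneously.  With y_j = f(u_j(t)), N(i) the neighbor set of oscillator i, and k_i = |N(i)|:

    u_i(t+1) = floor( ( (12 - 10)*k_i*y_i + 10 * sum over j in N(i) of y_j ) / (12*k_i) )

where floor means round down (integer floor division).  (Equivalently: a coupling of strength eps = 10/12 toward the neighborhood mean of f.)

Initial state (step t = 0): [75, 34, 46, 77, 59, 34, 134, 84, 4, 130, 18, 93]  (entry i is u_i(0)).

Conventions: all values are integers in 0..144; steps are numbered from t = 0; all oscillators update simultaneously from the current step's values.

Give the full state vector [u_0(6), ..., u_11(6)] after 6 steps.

Simulating step by step:
t=0: [75, 34, 46, 77, 59, 34, 134, 84, 4, 130, 18, 93]
t=1: [69, 101, 91, 60, 62, 106, 87, 66, 61, 73, 84, 34]
t=2: [82, 43, 41, 78, 80, 49, 40, 85, 91, 50, 50, 87]
t=3: [58, 114, 112, 55, 56, 114, 110, 57, 55, 111, 108, 54]
t=4: [106, 63, 61, 104, 105, 63, 60, 105, 104, 63, 60, 104]
t=5: [41, 85, 88, 42, 42, 85, 88, 42, 41, 85, 88, 42]
t=6: [105, 49, 47, 104, 105, 50, 47, 104, 105, 49, 47, 104]

Answer: [105, 49, 47, 104, 105, 50, 47, 104, 105, 49, 47, 104]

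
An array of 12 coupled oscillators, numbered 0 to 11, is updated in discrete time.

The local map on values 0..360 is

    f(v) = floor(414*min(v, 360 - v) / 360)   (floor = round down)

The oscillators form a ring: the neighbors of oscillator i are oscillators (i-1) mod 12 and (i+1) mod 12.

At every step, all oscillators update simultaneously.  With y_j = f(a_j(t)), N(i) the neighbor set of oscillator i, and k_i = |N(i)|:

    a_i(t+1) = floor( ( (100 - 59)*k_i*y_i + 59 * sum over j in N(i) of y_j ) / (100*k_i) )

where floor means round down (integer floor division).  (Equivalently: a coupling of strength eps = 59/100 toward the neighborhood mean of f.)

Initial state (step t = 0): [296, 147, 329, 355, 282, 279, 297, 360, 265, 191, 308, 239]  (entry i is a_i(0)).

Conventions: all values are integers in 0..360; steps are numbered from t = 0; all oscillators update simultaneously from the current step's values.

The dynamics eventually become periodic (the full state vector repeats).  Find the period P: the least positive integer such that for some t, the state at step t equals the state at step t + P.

Simulating step by step:
t=0: [296, 147, 329, 355, 282, 279, 297, 360, 265, 191, 308, 239]
t=1: [120, 101, 65, 38, 65, 85, 56, 53, 101, 129, 122, 95]
t=2: [122, 110, 77, 61, 71, 80, 72, 77, 108, 136, 133, 126]
t=3: [137, 118, 93, 78, 81, 85, 86, 96, 122, 145, 150, 145]
t=4: [153, 132, 109, 95, 93, 96, 101, 115, 138, 160, 168, 165]
t=5: [172, 150, 127, 112, 108, 110, 118, 134, 158, 178, 189, 186]
t=6: [190, 171, 148, 132, 125, 128, 137, 156, 179, 194, 199, 197]
t=7: [192, 188, 172, 154, 146, 148, 160, 180, 192, 192, 187, 188]
t=8: [195, 195, 191, 179, 170, 173, 186, 196, 197, 194, 196, 196]
t=9: [188, 190, 195, 198, 198, 197, 195, 191, 188, 188, 188, 188]
t=10: [196, 193, 189, 186, 186, 187, 189, 193, 196, 197, 197, 197]
t=11: [188, 192, 196, 198, 199, 198, 195, 192, 188, 187, 187, 187]
t=12: [196, 192, 188, 186, 185, 186, 189, 193, 196, 197, 198, 197]
t=13: [189, 192, 196, 199, 200, 199, 196, 192, 188, 187, 186, 187]
t=14: [195, 192, 188, 185, 184, 185, 188, 192, 196, 198, 198, 198]
t=15: [189, 193, 197, 200, 201, 200, 197, 192, 188, 186, 186, 186]
t=16: [196, 191, 187, 184, 183, 184, 187, 192, 196, 199, 200, 198]
t=17: [189, 193, 198, 201, 202, 201, 197, 193, 188, 185, 184, 186]
t=18: [196, 191, 186, 182, 181, 183, 187, 192, 196, 200, 201, 199]
t=19: [188, 194, 199, 203, 204, 202, 198, 193, 188, 184, 183, 185]
t=20: [196, 190, 185, 181, 179, 181, 186, 191, 197, 200, 202, 200]
t=21: [188, 194, 200, 203, 205, 203, 199, 193, 188, 184, 182, 184]
t=22: [196, 190, 184, 180, 179, 180, 185, 191, 197, 201, 202, 201]
t=23: [188, 195, 201, 204, 206, 204, 200, 194, 187, 183, 181, 183]
t=24: [196, 189, 183, 179, 178, 179, 184, 190, 197, 202, 203, 201]
t=25: [188, 195, 201, 204, 204, 203, 200, 194, 187, 182, 180, 183]
t=26: [196, 189, 183, 179, 179, 180, 184, 190, 197, 203, 204, 202]
t=27: [188, 195, 201, 204, 205, 204, 201, 194, 187, 181, 179, 182]
t=28: [196, 189, 183, 179, 178, 179, 183, 190, 197, 202, 204, 202]
t=29: [188, 195, 201, 204, 204, 204, 201, 195, 187, 182, 180, 182]
t=30: [196, 189, 183, 179, 179, 179, 183, 189, 197, 203, 205, 202]
t=31: [188, 195, 201, 204, 205, 204, 201, 195, 187, 181, 179, 182]
t=32: [196, 189, 183, 179, 178, 179, 183, 189, 197, 202, 204, 202]
t=33: [188, 195, 201, 204, 204, 204, 201, 195, 187, 182, 180, 182]

Answer: 4
Key observation: The state at step 29, [188, 195, 201, 204, 204, 204, 201, 195, 187, 182, 180, 182], reappears at step 33 — and no state repeats earlier — so the cycle the system enters has period 4.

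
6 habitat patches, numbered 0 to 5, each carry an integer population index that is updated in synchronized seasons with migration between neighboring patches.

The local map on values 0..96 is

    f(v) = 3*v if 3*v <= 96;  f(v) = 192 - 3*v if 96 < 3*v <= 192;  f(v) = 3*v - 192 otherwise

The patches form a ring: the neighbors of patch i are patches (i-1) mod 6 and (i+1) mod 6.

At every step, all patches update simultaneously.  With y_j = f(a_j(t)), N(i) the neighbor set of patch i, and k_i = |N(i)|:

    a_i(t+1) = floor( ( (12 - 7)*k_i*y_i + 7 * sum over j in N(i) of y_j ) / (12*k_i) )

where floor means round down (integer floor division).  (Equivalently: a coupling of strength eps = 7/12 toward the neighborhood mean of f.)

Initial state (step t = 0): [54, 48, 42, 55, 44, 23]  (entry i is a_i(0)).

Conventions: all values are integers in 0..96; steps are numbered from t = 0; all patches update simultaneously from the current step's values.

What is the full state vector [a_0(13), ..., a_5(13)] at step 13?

Answer: [61, 58, 59, 64, 67, 66]

Derivation:
t=0: [54, 48, 42, 55, 44, 23]
t=1: [46, 48, 49, 48, 53, 55]
t=2: [44, 48, 46, 42, 35, 36]
t=3: [63, 53, 55, 68, 80, 77]
t=4: [22, 22, 24, 26, 34, 31]
t=5: [73, 67, 72, 79, 87, 84]
t=6: [31, 18, 25, 45, 59, 53]
t=7: [64, 71, 63, 50, 32, 45]
t=8: [22, 9, 19, 46, 68, 51]
t=9: [46, 47, 47, 42, 32, 39]
t=10: [59, 51, 55, 70, 81, 75]
t=11: [27, 28, 27, 30, 36, 33]
t=12: [85, 82, 84, 85, 88, 86]
t=13: [61, 58, 59, 64, 67, 66]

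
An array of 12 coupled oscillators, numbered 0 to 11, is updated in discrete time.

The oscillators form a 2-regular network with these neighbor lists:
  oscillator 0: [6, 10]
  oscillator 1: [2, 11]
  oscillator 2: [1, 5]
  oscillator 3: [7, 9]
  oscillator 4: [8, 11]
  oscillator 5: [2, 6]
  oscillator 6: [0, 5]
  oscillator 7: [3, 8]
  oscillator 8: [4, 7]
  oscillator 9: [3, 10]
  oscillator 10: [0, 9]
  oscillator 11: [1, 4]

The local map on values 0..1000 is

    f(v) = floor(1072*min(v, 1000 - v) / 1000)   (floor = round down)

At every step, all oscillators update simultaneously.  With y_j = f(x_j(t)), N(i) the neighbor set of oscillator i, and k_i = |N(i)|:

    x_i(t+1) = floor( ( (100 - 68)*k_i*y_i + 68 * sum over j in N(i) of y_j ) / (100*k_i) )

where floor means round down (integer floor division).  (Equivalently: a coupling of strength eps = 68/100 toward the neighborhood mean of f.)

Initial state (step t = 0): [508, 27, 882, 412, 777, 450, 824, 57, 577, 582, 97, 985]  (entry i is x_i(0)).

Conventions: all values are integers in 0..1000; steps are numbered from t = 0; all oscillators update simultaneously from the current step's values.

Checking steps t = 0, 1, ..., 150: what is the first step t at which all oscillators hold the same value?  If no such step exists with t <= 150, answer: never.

Answer: never
Key observation: The state at step 21 reappears at step 23 — the system is in a cycle of period 2 from step 21 on.  No step 0..23 is synchronized, and the cycle repeats forever, so no step up to 150 (or ever) has all oscillators equal.

Derivation:
t=0: [508, 27, 882, 412, 777, 450, 824, 57, 577, 582, 97, 985]  (not all equal)
t=1: [267, 57, 213, 314, 235, 261, 403, 323, 246, 328, 364, 95]  (not all equal)
t=2: [371, 131, 188, 344, 204, 313, 330, 314, 287, 359, 341, 138]  (not all equal)
t=3: [371, 163, 225, 362, 224, 295, 361, 337, 286, 372, 382, 168]  (not all equal)
t=4: [397, 198, 243, 382, 242, 314, 365, 351, 302, 398, 401, 198]  (not all equal)
t=5: [414, 228, 269, 403, 264, 328, 383, 369, 319, 421, 426, 227]  (not all equal)
t=6: [436, 258, 294, 425, 289, 349, 401, 389, 339, 446, 449, 256]  (not all equal)
t=7: [458, 288, 321, 449, 315, 372, 423, 411, 363, 471, 475, 286]  (not all equal)
t=8: [483, 319, 350, 474, 344, 398, 446, 436, 388, 497, 500, 317]  (not all equal)
t=9: [510, 351, 380, 502, 374, 426, 473, 463, 416, 525, 528, 349]  (not all equal)
t=10: [512, 385, 413, 512, 406, 456, 495, 491, 447, 515, 513, 383]  (not all equal)
t=11: [525, 421, 447, 522, 441, 486, 513, 509, 480, 521, 521, 419]  (not all equal)
t=12: [514, 459, 483, 517, 478, 506, 516, 517, 503, 512, 511, 457]  (not all equal)
t=13: [520, 499, 512, 519, 510, 521, 522, 522, 520, 521, 522, 497]  (not all equal)
t=14: [512, 529, 523, 513, 523, 516, 513, 513, 517, 513, 513, 530]  (not all equal)
t=15: [522, 506, 511, 522, 510, 516, 520, 520, 516, 522, 522, 506]  (not all equal)
t=16: [512, 527, 523, 512, 523, 518, 514, 514, 519, 512, 512, 527]  (not all equal)
t=17: [521, 508, 511, 521, 511, 515, 519, 519, 515, 523, 523, 508]  (not all equal)
t=18: [513, 525, 523, 513, 523, 519, 515, 515, 519, 511, 511, 525]  (not all equal)
t=19: [521, 509, 511, 521, 511, 515, 518, 518, 515, 523, 523, 509]  (not all equal)
t=20: [513, 525, 522, 513, 522, 519, 516, 516, 519, 511, 511, 525]  (not all equal)
t=21: [521, 510, 512, 521, 512, 515, 518, 518, 515, 523, 523, 510]  (not all equal)
t=22: [513, 524, 522, 513, 522, 519, 516, 516, 519, 511, 511, 524]  (not all equal)
t=23: [521, 510, 512, 521, 512, 515, 518, 518, 515, 523, 523, 510]  (not all equal)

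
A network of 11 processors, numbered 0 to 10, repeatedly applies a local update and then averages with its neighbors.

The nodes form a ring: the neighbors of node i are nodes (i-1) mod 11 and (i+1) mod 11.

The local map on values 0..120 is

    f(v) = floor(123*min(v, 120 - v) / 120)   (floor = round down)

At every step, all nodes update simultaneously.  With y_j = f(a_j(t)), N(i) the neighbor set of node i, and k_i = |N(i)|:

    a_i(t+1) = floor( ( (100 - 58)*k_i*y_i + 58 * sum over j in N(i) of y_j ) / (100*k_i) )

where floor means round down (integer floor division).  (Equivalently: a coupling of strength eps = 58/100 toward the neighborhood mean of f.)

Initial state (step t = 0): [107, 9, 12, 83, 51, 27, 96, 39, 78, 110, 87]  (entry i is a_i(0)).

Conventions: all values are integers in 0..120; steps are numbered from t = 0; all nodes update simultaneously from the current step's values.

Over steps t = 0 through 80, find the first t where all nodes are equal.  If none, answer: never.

Simulating step by step:
t=0: [107, 9, 12, 83, 51, 27, 96, 39, 78, 110, 87]  (not all equal)
t=1: [17, 11, 18, 34, 40, 33, 29, 35, 32, 26, 20]  (not all equal)
t=2: [16, 14, 20, 31, 36, 34, 31, 32, 31, 26, 20]  (not all equal)
t=3: [16, 16, 21, 29, 33, 33, 32, 31, 29, 25, 20]  (not all equal)
t=4: [17, 17, 21, 27, 31, 32, 32, 30, 28, 24, 20]  (not all equal)
t=5: [17, 18, 21, 26, 30, 31, 31, 30, 27, 24, 20]  (not all equal)
t=6: [18, 18, 21, 25, 29, 30, 30, 29, 27, 23, 20]  (not all equal)
t=7: [18, 18, 21, 25, 28, 29, 29, 28, 26, 23, 20]  (not all equal)
t=8: [18, 18, 21, 24, 27, 28, 28, 27, 25, 23, 20]  (not all equal)
t=9: [18, 18, 21, 24, 26, 27, 27, 26, 25, 22, 20]  (not all equal)
t=10: [18, 18, 21, 23, 25, 26, 26, 26, 24, 22, 20]  (not all equal)
t=11: [18, 18, 20, 23, 24, 25, 26, 25, 24, 22, 20]  (not all equal)
t=12: [18, 18, 20, 22, 24, 25, 25, 25, 23, 22, 20]  (not all equal)
t=13: [18, 18, 20, 22, 23, 24, 25, 24, 23, 21, 20]  (not all equal)
t=14: [18, 18, 20, 21, 23, 24, 24, 24, 22, 21, 19]  (not all equal)
t=15: [18, 18, 19, 21, 22, 23, 24, 23, 22, 20, 19]  (not all equal)
t=16: [18, 18, 19, 20, 22, 23, 23, 23, 21, 20, 19]  (not all equal)
t=17: [18, 18, 19, 20, 21, 22, 23, 22, 21, 20, 19]  (not all equal)
t=18: [18, 18, 19, 20, 21, 22, 22, 22, 21, 20, 19]  (not all equal)
t=19: [18, 18, 19, 20, 21, 21, 22, 21, 21, 20, 19]  (not all equal)
t=20: [18, 18, 19, 20, 20, 21, 21, 21, 20, 20, 19]  (not all equal)
t=21: [18, 18, 19, 19, 20, 20, 21, 20, 20, 19, 19]  (not all equal)
t=22: [18, 18, 18, 19, 19, 20, 20, 20, 19, 19, 18]  (not all equal)
t=23: [18, 18, 18, 18, 19, 19, 20, 19, 19, 18, 18]  (not all equal)
t=24: [18, 18, 18, 18, 18, 19, 19, 19, 18, 18, 18]  (not all equal)
t=25: [18, 18, 18, 18, 18, 18, 19, 18, 18, 18, 18]  (not all equal)
t=26: [18, 18, 18, 18, 18, 18, 18, 18, 18, 18, 18]  (all equal)

Answer: 26
Key observation: Synchronization is absorbing here: once all nodes are equal they stay equal, and step 26 is the first all-equal step.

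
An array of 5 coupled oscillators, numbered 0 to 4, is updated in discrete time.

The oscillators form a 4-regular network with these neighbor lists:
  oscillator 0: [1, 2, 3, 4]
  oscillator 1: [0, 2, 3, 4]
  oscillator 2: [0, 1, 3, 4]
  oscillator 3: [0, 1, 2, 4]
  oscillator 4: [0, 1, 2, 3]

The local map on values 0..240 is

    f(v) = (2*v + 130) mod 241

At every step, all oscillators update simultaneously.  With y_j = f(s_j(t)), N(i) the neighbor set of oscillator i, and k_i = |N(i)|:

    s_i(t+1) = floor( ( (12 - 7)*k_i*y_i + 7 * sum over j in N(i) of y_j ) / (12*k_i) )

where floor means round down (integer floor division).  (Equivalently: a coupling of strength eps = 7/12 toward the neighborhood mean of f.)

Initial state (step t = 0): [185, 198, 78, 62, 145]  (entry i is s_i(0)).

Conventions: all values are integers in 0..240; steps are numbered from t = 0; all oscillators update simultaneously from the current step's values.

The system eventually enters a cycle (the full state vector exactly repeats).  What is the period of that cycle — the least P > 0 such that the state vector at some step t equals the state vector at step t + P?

Simulating step by step:
t=0: [185, 198, 78, 62, 145]
t=1: [48, 55, 55, 47, 92]
t=2: [207, 211, 211, 206, 166]
t=3: [87, 89, 89, 86, 130]
t=4: [76, 77, 77, 75, 99]
t=5: [48, 48, 48, 47, 60]
t=6: [194, 194, 194, 193, 135]
t=7: [53, 53, 53, 53, 86]
t=8: [210, 210, 210, 210, 163]
t=9: [89, 89, 89, 89, 129]
t=10: [78, 78, 78, 78, 100]
t=11: [51, 51, 51, 51, 63]
t=12: [200, 200, 200, 200, 141]
t=13: [65, 65, 65, 65, 99]
t=14: [28, 28, 28, 28, 47]
t=15: [191, 191, 191, 191, 201]
t=16: [32, 32, 32, 32, 38]
t=17: [195, 195, 195, 195, 199]
t=18: [39, 39, 39, 39, 41]
t=19: [208, 208, 208, 208, 209]
t=20: [64, 64, 64, 64, 64]
t=21: [17, 17, 17, 17, 17]
t=22: [164, 164, 164, 164, 164]
t=23: [217, 217, 217, 217, 217]
t=24: [82, 82, 82, 82, 82]
t=25: [53, 53, 53, 53, 53]
t=26: [236, 236, 236, 236, 236]
t=27: [120, 120, 120, 120, 120]
t=28: [129, 129, 129, 129, 129]
t=29: [147, 147, 147, 147, 147]
t=30: [183, 183, 183, 183, 183]
t=31: [14, 14, 14, 14, 14]
t=32: [158, 158, 158, 158, 158]
t=33: [205, 205, 205, 205, 205]
t=34: [58, 58, 58, 58, 58]
t=35: [5, 5, 5, 5, 5]
t=36: [140, 140, 140, 140, 140]
t=37: [169, 169, 169, 169, 169]
t=38: [227, 227, 227, 227, 227]
t=39: [102, 102, 102, 102, 102]
t=40: [93, 93, 93, 93, 93]
t=41: [75, 75, 75, 75, 75]
t=42: [39, 39, 39, 39, 39]
t=43: [208, 208, 208, 208, 208]
t=44: [64, 64, 64, 64, 64]

Answer: 24
Key observation: The state at step 20, [64, 64, 64, 64, 64], reappears at step 44 — and no state repeats earlier — so the cycle the system enters has period 24.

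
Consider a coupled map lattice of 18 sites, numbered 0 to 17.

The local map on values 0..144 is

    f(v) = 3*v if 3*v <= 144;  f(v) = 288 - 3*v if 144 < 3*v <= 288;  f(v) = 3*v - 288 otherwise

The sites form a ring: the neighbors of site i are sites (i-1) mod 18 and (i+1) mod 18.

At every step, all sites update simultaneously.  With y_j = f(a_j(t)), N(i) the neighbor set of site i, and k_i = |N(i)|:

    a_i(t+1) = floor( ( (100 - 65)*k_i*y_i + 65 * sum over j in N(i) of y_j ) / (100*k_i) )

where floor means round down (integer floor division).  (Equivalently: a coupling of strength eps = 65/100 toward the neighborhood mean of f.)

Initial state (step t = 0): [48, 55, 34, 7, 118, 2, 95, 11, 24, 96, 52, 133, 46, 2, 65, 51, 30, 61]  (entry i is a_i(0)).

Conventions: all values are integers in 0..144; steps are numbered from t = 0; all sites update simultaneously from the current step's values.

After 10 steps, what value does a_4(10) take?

Simulating step by step:
t=0: [48, 55, 34, 7, 118, 2, 95, 11, 24, 96, 52, 133, 46, 2, 65, 51, 30, 61]
t=1: [124, 123, 82, 61, 31, 24, 13, 35, 35, 66, 82, 126, 86, 77, 78, 106, 109, 112]
t=2: [71, 69, 75, 80, 90, 68, 71, 83, 100, 79, 73, 54, 58, 47, 47, 40, 39, 56]
t=3: [91, 73, 63, 43, 49, 59, 66, 41, 33, 44, 81, 103, 126, 132, 134, 125, 118, 104]
t=4: [35, 61, 99, 123, 127, 113, 107, 104, 117, 93, 65, 51, 73, 104, 103, 88, 59, 34]
t=5: [104, 73, 63, 61, 75, 58, 35, 39, 32, 53, 79, 99, 75, 37, 22, 51, 79, 105]
t=6: [39, 64, 91, 89, 93, 94, 111, 106, 113, 92, 62, 40, 61, 80, 103, 85, 70, 33]
t=7: [104, 76, 43, 15, 11, 19, 27, 41, 31, 53, 78, 109, 91, 57, 33, 43, 70, 98]
t=8: [29, 70, 79, 68, 44, 57, 86, 99, 114, 92, 73, 36, 55, 78, 114, 102, 71, 35]
t=9: [89, 72, 70, 88, 111, 93, 51, 30, 25, 44, 63, 100, 95, 76, 42, 48, 66, 89]
t=10: [37, 57, 58, 48, 26, 61, 79, 99, 98, 102, 81, 37, 24, 62, 110, 120, 85, 43]

Answer: a_4(10) = 26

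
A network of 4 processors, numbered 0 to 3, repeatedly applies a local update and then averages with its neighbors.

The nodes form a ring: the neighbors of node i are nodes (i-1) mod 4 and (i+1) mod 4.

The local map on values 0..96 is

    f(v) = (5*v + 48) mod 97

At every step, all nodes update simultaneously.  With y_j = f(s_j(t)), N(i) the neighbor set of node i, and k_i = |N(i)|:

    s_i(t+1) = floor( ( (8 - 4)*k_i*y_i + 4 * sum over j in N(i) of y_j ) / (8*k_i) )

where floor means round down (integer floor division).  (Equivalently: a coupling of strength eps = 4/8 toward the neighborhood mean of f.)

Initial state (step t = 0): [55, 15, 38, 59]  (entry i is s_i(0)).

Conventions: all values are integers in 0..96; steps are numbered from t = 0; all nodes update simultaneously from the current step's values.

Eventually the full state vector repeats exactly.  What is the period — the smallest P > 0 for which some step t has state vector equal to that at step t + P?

Answer: 17
Key observation: The state at step 63, [26, 40, 40, 26], reappears at step 80 — and no state repeats earlier — so the cycle the system enters has period 17.

Derivation:
t=0: [55, 15, 38, 59]
t=1: [35, 32, 41, 45]
t=2: [37, 29, 52, 61]
t=3: [59, 62, 48, 45]
t=4: [62, 70, 83, 76]
t=5: [46, 40, 50, 55]
t=6: [63, 49, 25, 38]
t=7: [47, 38, 49, 59]
t=8: [68, 44, 25, 48]
t=9: [42, 56, 80, 66]
t=10: [63, 49, 61, 74]
t=11: [44, 34, 39, 48]
t=12: [66, 42, 54, 77]
t=13: [70, 60, 40, 51]
t=14: [22, 44, 44, 22]
t=15: [64, 70, 70, 64]
t=16: [60, 26, 26, 60]
t=17: [63, 75, 75, 63]
t=18: [62, 44, 44, 62]
t=19: [68, 72, 72, 68]
t=20: [5, 15, 15, 5]
t=21: [61, 37, 37, 61]
t=22: [56, 44, 44, 56]
t=23: [46, 64, 64, 46]
t=24: [82, 78, 78, 82]
t=25: [65, 55, 55, 65]
t=26: [69, 44, 44, 69]
t=27: [22, 56, 56, 22]
t=28: [55, 43, 43, 55]
t=29: [41, 59, 59, 41]
t=30: [57, 53, 53, 57]
t=31: [37, 27, 27, 37]
t=32: [50, 74, 74, 50]
t=33: [12, 24, 24, 12]
t=34: [26, 56, 56, 26]
t=35: [70, 48, 48, 70]
t=36: [31, 73, 73, 31]
t=37: [13, 21, 21, 13]
t=38: [26, 46, 46, 26]
t=39: [81, 83, 83, 81]
t=40: [67, 72, 72, 67]
t=41: [74, 38, 38, 74]
t=42: [33, 40, 40, 33]
t=43: [27, 45, 45, 27]
t=44: [84, 80, 80, 84]
t=45: [75, 65, 65, 75]
t=46: [46, 70, 70, 46]
t=47: [65, 28, 28, 65]
t=48: [84, 88, 88, 84]
t=49: [60, 22, 22, 60]
t=50: [58, 60, 60, 58]
t=51: [49, 54, 54, 49]
t=52: [8, 20, 20, 8]
t=53: [78, 60, 60, 78]
t=54: [51, 55, 55, 51]
t=55: [17, 27, 27, 17]
t=56: [48, 73, 73, 48]
t=57: [76, 42, 42, 76]
t=58: [46, 58, 58, 46]
t=59: [74, 56, 56, 74]
t=60: [31, 35, 35, 31]
t=61: [14, 24, 24, 14]
t=62: [33, 58, 58, 33]
t=63: [26, 40, 40, 26]
t=64: [74, 60, 60, 74]
t=65: [36, 50, 50, 36]
t=66: [27, 13, 13, 27]
t=67: [68, 33, 33, 68]
t=68: [4, 14, 14, 4]
t=69: [56, 32, 32, 56]
t=70: [31, 19, 19, 31]
t=71: [18, 36, 36, 18]
t=72: [39, 35, 35, 39]
t=73: [44, 34, 34, 44]
t=74: [61, 36, 36, 61]
t=75: [55, 41, 41, 55]
t=76: [38, 52, 52, 38]
t=77: [37, 23, 23, 37]
t=78: [45, 59, 59, 45]
t=79: [72, 58, 58, 72]
t=80: [26, 40, 40, 26]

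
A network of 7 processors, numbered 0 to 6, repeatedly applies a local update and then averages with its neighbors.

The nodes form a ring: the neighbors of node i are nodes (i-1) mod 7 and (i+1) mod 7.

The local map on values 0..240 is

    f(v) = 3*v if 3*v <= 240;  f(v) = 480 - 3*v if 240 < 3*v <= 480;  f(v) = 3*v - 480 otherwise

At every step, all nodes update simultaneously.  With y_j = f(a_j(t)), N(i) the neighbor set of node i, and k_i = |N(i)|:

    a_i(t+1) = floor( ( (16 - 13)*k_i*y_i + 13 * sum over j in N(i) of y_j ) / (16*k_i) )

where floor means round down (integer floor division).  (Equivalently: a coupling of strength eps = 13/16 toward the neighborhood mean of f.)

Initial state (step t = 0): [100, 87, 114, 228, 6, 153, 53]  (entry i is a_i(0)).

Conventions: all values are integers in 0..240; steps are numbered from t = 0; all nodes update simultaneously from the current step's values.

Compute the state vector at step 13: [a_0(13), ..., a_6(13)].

Simulating step by step:
t=0: [100, 87, 114, 228, 6, 153, 53]
t=1: [187, 170, 197, 101, 94, 75, 111]
t=2: [87, 83, 104, 158, 200, 182, 151]
t=3: [145, 200, 127, 118, 51, 72, 120]
t=4: [105, 81, 118, 126, 167, 151, 128]
t=5: [166, 162, 161, 78, 56, 52, 96]
t=6: [83, 9, 98, 113, 189, 175, 106]
t=7: [120, 174, 103, 137, 91, 109, 142]
t=8: [61, 126, 77, 166, 129, 134, 121]
t=9: [123, 187, 92, 135, 56, 99, 127]
t=10: [93, 143, 101, 165, 136, 142, 138]
t=11: [85, 163, 60, 103, 41, 66, 115]
t=12: [100, 166, 106, 155, 172, 141, 197]
t=13: [86, 142, 43, 83, 36, 70, 117]

Answer: [86, 142, 43, 83, 36, 70, 117]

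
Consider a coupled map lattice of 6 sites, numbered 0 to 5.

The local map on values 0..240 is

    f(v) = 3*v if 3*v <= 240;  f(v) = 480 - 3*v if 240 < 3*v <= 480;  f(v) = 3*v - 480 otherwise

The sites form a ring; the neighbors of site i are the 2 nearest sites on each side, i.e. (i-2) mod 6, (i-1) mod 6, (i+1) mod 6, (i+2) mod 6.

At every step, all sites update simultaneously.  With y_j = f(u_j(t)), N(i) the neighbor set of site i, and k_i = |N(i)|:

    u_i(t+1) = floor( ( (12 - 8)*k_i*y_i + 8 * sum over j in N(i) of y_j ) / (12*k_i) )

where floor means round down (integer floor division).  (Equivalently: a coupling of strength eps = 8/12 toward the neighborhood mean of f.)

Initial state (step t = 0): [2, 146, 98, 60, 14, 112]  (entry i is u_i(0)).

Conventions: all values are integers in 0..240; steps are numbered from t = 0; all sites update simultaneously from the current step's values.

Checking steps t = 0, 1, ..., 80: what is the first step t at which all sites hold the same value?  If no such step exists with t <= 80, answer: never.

Answer: never
Key observation: The state at step 3 reappears at step 7 — the system is in a cycle of period 4 from step 3 on.  No step 0..7 is synchronized, and the cycle repeats forever, so no step up to 80 (or ever) has all sites equal.

Derivation:
t=0: [2, 146, 98, 60, 14, 112]  (not all equal)
t=1: [71, 100, 107, 129, 100, 93]  (not all equal)
t=2: [191, 171, 164, 151, 171, 178]  (not all equal)
t=3: [53, 42, 35, 31, 42, 49]  (not all equal)
t=4: [137, 126, 119, 115, 126, 133]  (not all equal)
t=5: [91, 102, 109, 113, 102, 95]  (not all equal)
t=6: [185, 174, 167, 163, 174, 181]  (not all equal)
t=7: [53, 42, 35, 31, 42, 49]  (not all equal)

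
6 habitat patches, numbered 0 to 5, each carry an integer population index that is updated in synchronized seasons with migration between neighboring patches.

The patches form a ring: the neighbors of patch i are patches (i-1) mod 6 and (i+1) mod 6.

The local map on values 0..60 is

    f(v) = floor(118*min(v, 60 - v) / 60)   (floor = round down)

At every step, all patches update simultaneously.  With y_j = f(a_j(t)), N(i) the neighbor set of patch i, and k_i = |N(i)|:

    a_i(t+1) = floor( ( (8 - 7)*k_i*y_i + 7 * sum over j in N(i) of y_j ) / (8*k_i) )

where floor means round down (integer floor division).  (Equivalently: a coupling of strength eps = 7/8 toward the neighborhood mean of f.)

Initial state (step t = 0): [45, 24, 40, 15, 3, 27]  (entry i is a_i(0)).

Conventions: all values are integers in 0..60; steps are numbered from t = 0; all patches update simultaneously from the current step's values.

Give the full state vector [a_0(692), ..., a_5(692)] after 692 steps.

Simulating step by step:
t=0: [45, 24, 40, 15, 3, 27]
t=1: [47, 35, 38, 22, 36, 21]
t=2: [42, 35, 45, 44, 42, 36]
t=3: [46, 34, 38, 31, 38, 36]
t=4: [46, 37, 52, 44, 50, 36]
t=5: [43, 24, 35, 18, 36, 26]
t=6: [47, 41, 42, 46, 43, 41]
t=7: [35, 30, 32, 33, 32, 30]
t=8: [57, 52, 55, 54, 55, 52]
t=9: [13, 8, 12, 9, 12, 8]
t=10: [16, 22, 16, 22, 16, 22]
t=11: [41, 32, 41, 32, 41, 32]
t=12: [52, 39, 52, 39, 52, 39]
t=13: [37, 18, 37, 18, 37, 18]
t=14: [36, 43, 36, 43, 36, 43]
t=15: [34, 45, 34, 45, 34, 45]
t=16: [31, 48, 31, 48, 31, 48]
t=17: [27, 52, 27, 52, 27, 52]
t=18: [19, 48, 19, 48, 19, 48]
t=19: [24, 35, 24, 35, 24, 35]
t=20: [48, 47, 48, 47, 48, 47]
t=21: [24, 23, 24, 23, 24, 23]
t=22: [45, 46, 45, 46, 45, 46]
t=23: [27, 28, 27, 28, 27, 28]
t=24: [54, 53, 54, 53, 54, 53]
t=25: [12, 11, 12, 11, 12, 11]
t=26: [21, 22, 21, 22, 21, 22]
t=27: [42, 41, 42, 41, 42, 41]
t=28: [36, 35, 36, 35, 36, 35]
t=29: [48, 47, 48, 47, 48, 47]

Answer: [21, 22, 21, 22, 21, 22]
Key observation: The state at step 20, [48, 47, 48, 47, 48, 47], reappears at step 29: the system is in a cycle of period 9 from step 20 on.  Therefore the state at step 692 equals the state at step 20 + ((692 - 20) mod 9) = 26, which is [21, 22, 21, 22, 21, 22].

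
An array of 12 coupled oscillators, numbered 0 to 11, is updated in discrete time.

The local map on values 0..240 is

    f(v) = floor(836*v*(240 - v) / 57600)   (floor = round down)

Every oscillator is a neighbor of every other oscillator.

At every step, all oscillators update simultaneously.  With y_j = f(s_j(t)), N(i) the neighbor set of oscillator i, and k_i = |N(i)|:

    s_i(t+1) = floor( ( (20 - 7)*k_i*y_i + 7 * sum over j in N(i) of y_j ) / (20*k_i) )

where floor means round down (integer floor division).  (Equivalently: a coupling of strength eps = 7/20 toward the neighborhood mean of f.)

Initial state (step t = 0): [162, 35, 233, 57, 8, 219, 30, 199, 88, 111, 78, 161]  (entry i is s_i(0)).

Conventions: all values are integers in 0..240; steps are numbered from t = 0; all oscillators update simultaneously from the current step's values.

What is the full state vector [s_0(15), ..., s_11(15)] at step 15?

Answer: [99, 99, 99, 99, 99, 99, 99, 99, 99, 99, 99, 99]

Derivation:
t=0: [162, 35, 233, 57, 8, 219, 30, 199, 88, 111, 78, 161]
t=1: [161, 112, 62, 142, 64, 89, 104, 121, 168, 176, 161, 162]
t=2: [184, 199, 169, 195, 171, 191, 197, 199, 179, 171, 184, 184]
t=3: [147, 128, 162, 133, 161, 138, 130, 128, 153, 161, 147, 147]
t=4: [197, 204, 188, 202, 189, 201, 203, 204, 194, 189, 197, 197]
t=5: [121, 111, 133, 115, 132, 116, 113, 111, 126, 132, 121, 121]
t=6: [207, 207, 206, 207, 206, 207, 207, 207, 207, 206, 207, 207]
t=7: [99, 99, 100, 99, 100, 99, 99, 99, 99, 100, 99, 99]
t=8: [202, 202, 202, 202, 202, 202, 202, 202, 202, 202, 202, 202]
t=9: [111, 111, 111, 111, 111, 111, 111, 111, 111, 111, 111, 111]
t=10: [207, 207, 207, 207, 207, 207, 207, 207, 207, 207, 207, 207]
t=11: [99, 99, 99, 99, 99, 99, 99, 99, 99, 99, 99, 99]
t=12: [202, 202, 202, 202, 202, 202, 202, 202, 202, 202, 202, 202]
t=13: [111, 111, 111, 111, 111, 111, 111, 111, 111, 111, 111, 111]
t=14: [207, 207, 207, 207, 207, 207, 207, 207, 207, 207, 207, 207]
t=15: [99, 99, 99, 99, 99, 99, 99, 99, 99, 99, 99, 99]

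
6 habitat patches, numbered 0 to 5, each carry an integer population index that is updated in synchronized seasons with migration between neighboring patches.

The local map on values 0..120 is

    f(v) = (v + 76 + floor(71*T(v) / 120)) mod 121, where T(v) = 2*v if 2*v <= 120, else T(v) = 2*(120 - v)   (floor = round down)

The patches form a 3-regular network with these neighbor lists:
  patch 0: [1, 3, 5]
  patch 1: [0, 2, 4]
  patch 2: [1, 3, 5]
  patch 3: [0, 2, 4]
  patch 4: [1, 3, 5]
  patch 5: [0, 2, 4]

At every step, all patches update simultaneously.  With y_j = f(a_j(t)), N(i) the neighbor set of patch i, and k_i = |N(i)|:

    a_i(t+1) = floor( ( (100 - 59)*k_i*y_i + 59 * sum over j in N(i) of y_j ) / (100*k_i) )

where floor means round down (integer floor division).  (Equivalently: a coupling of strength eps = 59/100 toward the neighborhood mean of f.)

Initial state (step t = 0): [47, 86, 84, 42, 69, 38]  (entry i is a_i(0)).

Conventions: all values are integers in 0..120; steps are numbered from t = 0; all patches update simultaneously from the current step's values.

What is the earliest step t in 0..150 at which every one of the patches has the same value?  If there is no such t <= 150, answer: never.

Answer: 3
Key observation: Synchronization is absorbing here: once all patches are equal they stay equal, and step 3 is the first all-equal step.

Derivation:
t=0: [47, 86, 84, 42, 69, 38]  (not all equal)
t=1: [55, 76, 65, 62, 66, 58]  (not all equal)
t=2: [79, 82, 83, 82, 83, 81]  (not all equal)
t=3: [81, 81, 81, 81, 81, 81]  (all equal)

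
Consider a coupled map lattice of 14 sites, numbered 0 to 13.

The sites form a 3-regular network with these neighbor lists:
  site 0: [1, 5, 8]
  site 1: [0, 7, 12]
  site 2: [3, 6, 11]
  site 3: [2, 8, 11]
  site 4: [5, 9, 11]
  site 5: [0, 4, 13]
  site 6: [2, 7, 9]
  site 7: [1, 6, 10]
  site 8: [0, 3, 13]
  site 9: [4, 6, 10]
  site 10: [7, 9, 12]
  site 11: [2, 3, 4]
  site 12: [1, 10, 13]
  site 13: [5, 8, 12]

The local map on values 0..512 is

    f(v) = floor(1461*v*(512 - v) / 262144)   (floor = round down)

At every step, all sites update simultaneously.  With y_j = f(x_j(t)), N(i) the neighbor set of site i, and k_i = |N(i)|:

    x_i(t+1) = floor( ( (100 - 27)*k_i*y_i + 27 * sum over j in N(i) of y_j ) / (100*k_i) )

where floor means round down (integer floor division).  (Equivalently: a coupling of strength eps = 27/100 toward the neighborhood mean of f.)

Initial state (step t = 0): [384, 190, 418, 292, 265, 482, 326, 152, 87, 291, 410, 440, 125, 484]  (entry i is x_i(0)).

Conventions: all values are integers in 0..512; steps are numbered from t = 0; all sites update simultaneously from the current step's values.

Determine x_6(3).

Simulating step by step:
t=0: [384, 190, 418, 292, 265, 482, 326, 152, 87, 291, 410, 440, 125, 484]
t=1: [255, 324, 237, 315, 320, 122, 325, 303, 213, 345, 253, 213, 254, 104]
t=2: [352, 344, 358, 348, 334, 278, 339, 350, 343, 328, 359, 352, 351, 260]
t=3: [319, 319, 310, 317, 332, 355, 324, 316, 325, 331, 310, 314, 318, 356]

Answer: x_6(3) = 324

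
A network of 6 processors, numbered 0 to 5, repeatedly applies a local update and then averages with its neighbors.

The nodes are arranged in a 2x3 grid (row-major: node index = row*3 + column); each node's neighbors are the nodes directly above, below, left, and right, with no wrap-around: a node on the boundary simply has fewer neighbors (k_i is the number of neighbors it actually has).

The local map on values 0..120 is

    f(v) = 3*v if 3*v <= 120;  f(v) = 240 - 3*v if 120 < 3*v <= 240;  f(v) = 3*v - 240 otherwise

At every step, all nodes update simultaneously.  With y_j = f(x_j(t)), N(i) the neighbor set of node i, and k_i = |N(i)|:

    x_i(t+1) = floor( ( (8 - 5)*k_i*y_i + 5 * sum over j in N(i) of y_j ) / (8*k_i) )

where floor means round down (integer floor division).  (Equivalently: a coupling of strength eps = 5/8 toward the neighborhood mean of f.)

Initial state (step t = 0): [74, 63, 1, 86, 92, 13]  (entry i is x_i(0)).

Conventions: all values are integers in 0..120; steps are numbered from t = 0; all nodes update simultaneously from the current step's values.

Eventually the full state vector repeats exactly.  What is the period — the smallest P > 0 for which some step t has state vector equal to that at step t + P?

Simulating step by step:
t=0: [74, 63, 1, 86, 92, 13]
t=1: [28, 31, 29, 23, 36, 26]
t=2: [82, 93, 86, 85, 90, 90]
t=3: [19, 25, 28, 16, 28, 26]
t=4: [59, 75, 79, 62, 73, 81]
t=5: [45, 23, 6, 46, 22, 8]
t=6: [92, 65, 35, 91, 65, 35]
t=7: [37, 55, 86, 37, 55, 86]
t=8: [99, 70, 35, 99, 70, 35]
t=9: [48, 51, 81, 48, 51, 81]
t=10: [93, 71, 29, 93, 71, 29]
t=11: [35, 42, 68, 35, 42, 68]
t=12: [107, 95, 60, 107, 95, 60]
t=13: [69, 55, 55, 69, 55, 55]
t=14: [46, 66, 75, 46, 66, 75]
t=15: [83, 48, 23, 83, 48, 23]
t=16: [36, 72, 77, 36, 72, 77]
t=17: [81, 38, 13, 81, 38, 13]
t=18: [37, 75, 62, 37, 75, 62]
t=19: [81, 43, 41, 81, 43, 41]
t=20: [36, 89, 115, 36, 89, 115]
t=21: [82, 60, 80, 82, 60, 80]
t=22: [22, 36, 18, 22, 36, 18]
t=23: [79, 88, 70, 79, 88, 70]
t=24: [9, 20, 28, 9, 20, 28]
t=25: [37, 58, 76, 37, 58, 76]
t=26: [96, 64, 28, 96, 64, 28]
t=27: [48, 55, 72, 48, 55, 72]
t=28: [89, 68, 39, 89, 68, 39]
t=29: [29, 51, 91, 29, 51, 91]
t=30: [87, 75, 49, 87, 75, 49]
t=31: [19, 32, 68, 19, 32, 68]
t=32: [69, 75, 54, 69, 75, 54]
t=33: [27, 31, 58, 27, 31, 58]
t=34: [84, 84, 74, 84, 84, 74]
t=35: [12, 13, 16, 12, 13, 16]
t=36: [36, 40, 45, 36, 40, 45]
t=37: [111, 114, 109, 111, 114, 109]
t=38: [95, 97, 91, 95, 97, 91]
t=39: [46, 46, 38, 46, 46, 38]
t=40: [102, 104, 110, 102, 104, 110]
t=41: [67, 74, 84, 67, 74, 84]
t=42: [32, 21, 13, 32, 21, 13]
t=43: [85, 64, 46, 85, 64, 46]
t=44: [25, 52, 85, 25, 52, 85]
t=45: [77, 67, 36, 77, 67, 36]
t=46: [18, 47, 86, 18, 47, 86]
t=47: [68, 72, 43, 68, 72, 43]
t=48: [32, 44, 83, 32, 44, 83]
t=49: [99, 84, 39, 99, 84, 39]
t=50: [42, 43, 84, 42, 43, 84]
t=51: [113, 91, 42, 113, 91, 42]
t=52: [78, 63, 88, 78, 63, 88]
t=53: [20, 36, 32, 20, 36, 32]
t=54: [75, 95, 99, 75, 95, 99]
t=55: [24, 41, 53, 24, 41, 53]
t=56: [86, 100, 92, 86, 100, 92]
t=57: [31, 46, 43, 31, 46, 43]
t=58: [95, 102, 108, 95, 102, 108]
t=59: [51, 65, 78, 51, 65, 78]
t=60: [73, 45, 18, 73, 45, 18]
t=61: [47, 76, 69, 47, 76, 69]
t=62: [71, 34, 26, 71, 34, 26]
t=63: [50, 81, 85, 50, 81, 85]
t=64: [62, 23, 11, 62, 23, 11]
t=65: [58, 58, 44, 58, 58, 44]
t=66: [66, 74, 94, 66, 74, 94]
t=67: [34, 28, 34, 34, 28, 34]
t=68: [96, 91, 96, 96, 91, 96]
t=69: [43, 39, 43, 43, 39, 43]
t=70: [112, 114, 112, 112, 114, 112]
t=71: [97, 99, 97, 97, 99, 97]
t=72: [52, 54, 52, 52, 54, 52]
t=73: [82, 80, 82, 82, 80, 82]
t=74: [4, 2, 4, 4, 2, 4]
t=75: [10, 8, 10, 10, 8, 10]
t=76: [28, 26, 28, 28, 26, 28]
t=77: [82, 80, 82, 82, 80, 82]

Answer: 4
Key observation: The state at step 73, [82, 80, 82, 82, 80, 82], reappears at step 77 — and no state repeats earlier — so the cycle the system enters has period 4.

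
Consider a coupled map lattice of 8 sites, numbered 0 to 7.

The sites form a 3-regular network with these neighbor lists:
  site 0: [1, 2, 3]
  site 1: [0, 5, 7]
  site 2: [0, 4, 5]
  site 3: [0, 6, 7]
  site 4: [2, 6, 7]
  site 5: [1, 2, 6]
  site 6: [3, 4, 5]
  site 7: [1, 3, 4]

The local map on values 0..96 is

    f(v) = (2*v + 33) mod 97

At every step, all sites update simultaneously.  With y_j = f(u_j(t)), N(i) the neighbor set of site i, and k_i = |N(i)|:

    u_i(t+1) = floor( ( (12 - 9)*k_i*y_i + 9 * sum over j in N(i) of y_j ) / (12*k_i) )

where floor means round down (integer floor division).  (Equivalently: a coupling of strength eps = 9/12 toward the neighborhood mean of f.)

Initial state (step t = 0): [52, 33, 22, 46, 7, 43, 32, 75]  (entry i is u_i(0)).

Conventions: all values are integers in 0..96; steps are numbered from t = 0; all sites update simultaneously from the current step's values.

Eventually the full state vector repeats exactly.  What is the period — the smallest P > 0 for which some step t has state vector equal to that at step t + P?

Simulating step by step:
t=0: [52, 33, 22, 46, 7, 43, 32, 75]
t=1: [36, 37, 46, 38, 52, 25, 24, 40]
t=2: [14, 29, 39, 29, 41, 50, 54, 19]
t=3: [64, 64, 32, 66, 36, 46, 47, 67]
t=4: [49, 56, 25, 58, 27, 30, 33, 52]
t=5: [54, 53, 74, 32, 53, 56, 58, 56]
t=6: [42, 45, 54, 36, 56, 56, 35, 33]
t=7: [24, 24, 40, 9, 25, 31, 27, 21]
t=8: [57, 83, 68, 73, 65, 69, 79, 72]
t=9: [52, 52, 65, 76, 78, 61, 79, 58]
t=10: [58, 47, 64, 68, 76, 64, 83, 68]
t=11: [54, 54, 67, 50, 57, 40, 57, 65]
t=12: [48, 42, 45, 49, 59, 45, 38, 49]
t=13: [28, 28, 34, 28, 31, 21, 31, 35]
t=14: [67, 64, 65, 69, 50, 65, 88, 69]
t=15: [68, 68, 59, 58, 47, 52, 47, 62]
t=16: [62, 61, 49, 53, 43, 49, 38, 53]
t=17: [48, 48, 37, 39, 27, 34, 27, 41]
t=18: [22, 21, 33, 37, 50, 33, 48, 37]
t=19: [41, 41, 29, 32, 20, 27, 20, 32]
t=20: [31, 30, 67, 22, 59, 67, 58, 22]
t=21: [83, 83, 72, 75, 63, 71, 63, 75]
t=22: [44, 43, 56, 59, 72, 56, 72, 59]
t=23: [37, 37, 50, 53, 65, 49, 65, 52]
t=24: [24, 23, 36, 39, 52, 36, 52, 39]
t=25: [45, 45, 34, 37, 25, 33, 25, 36]
t=26: [16, 15, 28, 31, 44, 28, 44, 31]
t=27: [78, 78, 66, 69, 58, 66, 58, 69]
t=28: [81, 81, 70, 73, 61, 70, 61, 73]
t=29: [40, 40, 52, 55, 68, 52, 68, 55]
t=30: [29, 29, 42, 45, 57, 42, 57, 45]
t=31: [57, 57, 45, 48, 36, 45, 36, 48]
t=32: [39, 39, 27, 30, 18, 27, 18, 30]
t=33: [52, 52, 64, 67, 79, 64, 79, 67]
t=34: [53, 53, 65, 68, 80, 65, 80, 68]
t=35: [55, 55, 67, 70, 82, 67, 82, 70]
t=36: [59, 59, 47, 50, 38, 47, 38, 50]
t=37: [43, 43, 31, 34, 22, 31, 22, 34]
t=38: [35, 35, 72, 26, 63, 72, 63, 26]
t=39: [44, 44, 57, 59, 72, 57, 72, 59]
t=40: [38, 38, 51, 53, 66, 51, 66, 53]
t=41: [26, 26, 39, 41, 54, 39, 54, 41]
t=42: [50, 50, 39, 41, 30, 39, 30, 41]
t=43: [26, 26, 39, 41, 54, 39, 54, 41]

Answer: 2
Key observation: The state at step 41, [26, 26, 39, 41, 54, 39, 54, 41], reappears at step 43 — and no state repeats earlier — so the cycle the system enters has period 2.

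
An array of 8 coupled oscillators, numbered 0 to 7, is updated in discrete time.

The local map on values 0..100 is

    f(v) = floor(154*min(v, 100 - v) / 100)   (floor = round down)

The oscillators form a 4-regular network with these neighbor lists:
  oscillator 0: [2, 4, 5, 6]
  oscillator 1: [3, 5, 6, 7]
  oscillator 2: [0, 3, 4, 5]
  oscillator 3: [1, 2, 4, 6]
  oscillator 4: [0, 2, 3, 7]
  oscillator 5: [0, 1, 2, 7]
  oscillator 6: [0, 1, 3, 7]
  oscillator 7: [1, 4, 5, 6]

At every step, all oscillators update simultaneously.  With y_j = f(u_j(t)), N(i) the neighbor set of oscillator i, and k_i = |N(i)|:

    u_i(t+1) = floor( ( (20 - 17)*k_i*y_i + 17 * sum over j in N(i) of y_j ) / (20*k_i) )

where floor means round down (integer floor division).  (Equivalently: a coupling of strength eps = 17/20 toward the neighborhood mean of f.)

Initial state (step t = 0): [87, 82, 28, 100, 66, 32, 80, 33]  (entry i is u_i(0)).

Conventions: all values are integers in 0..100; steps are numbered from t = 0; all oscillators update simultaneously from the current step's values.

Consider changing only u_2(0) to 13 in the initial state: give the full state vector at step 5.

Answer: [68, 69, 69, 68, 69, 69, 69, 67]
Key observation: This trace re-runs the system from the modified initial state.

Derivation:
t=0: [87, 82, 13, 100, 66, 32, 80, 33]
t=1: [35, 31, 28, 27, 26, 32, 25, 41]
t=2: [44, 47, 45, 41, 48, 51, 49, 46]
t=3: [72, 70, 69, 70, 68, 70, 69, 73]
t=4: [46, 45, 46, 47, 44, 44, 44, 46]
t=5: [68, 69, 69, 68, 69, 69, 69, 67]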